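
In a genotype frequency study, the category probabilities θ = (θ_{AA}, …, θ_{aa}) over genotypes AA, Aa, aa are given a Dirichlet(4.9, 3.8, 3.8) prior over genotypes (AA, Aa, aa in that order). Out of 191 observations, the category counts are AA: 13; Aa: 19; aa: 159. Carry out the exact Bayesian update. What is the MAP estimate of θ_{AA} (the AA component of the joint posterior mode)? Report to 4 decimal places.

The Dirichlet prior is conjugate to the Multinomial likelihood: each posterior αⱼ = prior αⱼ + observed count nⱼ.
Posterior concentration: (17.9, 22.8, 162.8), total = 203.5.
Joint mode component: (α_{AA}−1)/(Σα−K) = 16.9/200.5 = 0.0843.

0.0843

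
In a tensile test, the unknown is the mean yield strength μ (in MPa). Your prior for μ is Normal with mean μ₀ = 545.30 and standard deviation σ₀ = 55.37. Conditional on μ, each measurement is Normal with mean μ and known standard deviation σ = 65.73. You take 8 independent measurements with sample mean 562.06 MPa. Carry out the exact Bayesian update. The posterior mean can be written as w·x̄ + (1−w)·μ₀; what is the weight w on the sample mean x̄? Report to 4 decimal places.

0.8502

For Normal data with known variance σ², a Normal(μ₀, σ₀²) prior on μ is conjugate. Posterior precision = 1/σ₀² + n/σ²; posterior mean is the precision-weighted average of μ₀ and x̄.
σ₀² = 55.37² = 3065.8369, σ² = 65.73² = 4320.4329. Prior precision 1/σ₀² = 1/3065.8369; data precision n/σ² = 8/4320.4329.
w = (n/σ²)/(1/σ₀² + n/σ²) = n·σ₀²/(σ² + n·σ₀²) = 8·3065.8369/(4320.4329 + 8·3065.8369) = 24526.6952/28847.1281 = 0.8502.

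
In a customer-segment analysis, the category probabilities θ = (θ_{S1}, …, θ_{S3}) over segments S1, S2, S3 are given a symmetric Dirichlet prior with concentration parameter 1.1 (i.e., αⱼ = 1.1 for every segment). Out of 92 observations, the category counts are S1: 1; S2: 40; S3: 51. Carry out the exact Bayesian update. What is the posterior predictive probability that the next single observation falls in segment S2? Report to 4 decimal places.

0.4313

The Dirichlet prior is conjugate to the Multinomial likelihood: each posterior αⱼ = prior αⱼ + observed count nⱼ.
Posterior concentration: (2.1, 41.1, 52.1), total = 95.3.
P(next = S2 | data) = α_{S2}/Σα = 0.4313.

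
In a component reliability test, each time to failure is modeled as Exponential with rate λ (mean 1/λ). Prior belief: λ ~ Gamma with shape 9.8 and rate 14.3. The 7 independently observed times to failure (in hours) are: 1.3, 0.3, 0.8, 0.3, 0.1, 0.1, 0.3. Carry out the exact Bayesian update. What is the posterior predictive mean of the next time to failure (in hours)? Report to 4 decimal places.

With a Gamma(shape α, rate β) prior on the exponential rate λ, the posterior after n observations with total T = Σxᵢ is Gamma(α+n, β+T).
Sum of observations T = 3.2 hours; n = 7.
Posterior: Gamma(9.8+7, 14.3+3.2) = Gamma(16.8, 17.5).
The predictive distribution for the next observation is Lomax; its mean is β/(α−1) = 17.5/15.8 = 1.1076.

1.1076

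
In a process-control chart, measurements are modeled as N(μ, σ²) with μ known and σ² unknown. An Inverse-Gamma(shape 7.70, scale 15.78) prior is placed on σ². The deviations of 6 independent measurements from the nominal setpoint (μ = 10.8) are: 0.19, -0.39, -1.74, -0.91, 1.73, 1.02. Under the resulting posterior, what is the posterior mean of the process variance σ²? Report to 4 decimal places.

With known mean μ and an Inverse-Gamma(α, β) prior on σ², the Normal likelihood is conjugate: posterior is Inv-Gamma(α + n/2, β + Σ(xᵢ−μ)²/2).
Σ(xᵢ−μ)² = (0.19)² + (-0.39)² + (-1.74)² + (-0.91)² + (1.73)² + (1.02)² = 8.0772.
Posterior: Inv-Gamma(7.70 + 6/2, 15.78 + 8.0772/2) = Inv-Gamma(10.70, 19.81860).
E[σ²|data] = β/(α−1) = 19.81860/9.70 = 2.0432.

2.0432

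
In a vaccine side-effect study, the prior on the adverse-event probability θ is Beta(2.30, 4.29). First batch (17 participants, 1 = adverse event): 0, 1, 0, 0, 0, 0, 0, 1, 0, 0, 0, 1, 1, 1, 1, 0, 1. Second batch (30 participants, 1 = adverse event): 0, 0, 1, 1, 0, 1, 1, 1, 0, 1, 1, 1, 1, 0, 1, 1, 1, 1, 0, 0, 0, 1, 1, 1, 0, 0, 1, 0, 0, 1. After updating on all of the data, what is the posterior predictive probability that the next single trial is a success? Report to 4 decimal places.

0.5094

The Beta prior is conjugate to a Binomial/Bernoulli likelihood; the update adds successes to α and failures to β.
After batch 1: Beta(2.30+7, 4.29+10) = Beta(9.30, 14.29).
After batch 2: Beta(9.30+18, 14.29+12) = Beta(27.30, 26.29).
For a single future Bernoulli trial, P(success | data) = α/(α+β) = 0.5094.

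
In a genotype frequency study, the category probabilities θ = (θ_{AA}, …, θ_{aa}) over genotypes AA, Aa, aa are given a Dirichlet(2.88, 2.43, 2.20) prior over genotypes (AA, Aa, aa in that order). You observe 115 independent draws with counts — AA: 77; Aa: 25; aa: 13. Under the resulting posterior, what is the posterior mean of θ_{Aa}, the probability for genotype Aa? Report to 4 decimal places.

The Dirichlet prior is conjugate to the Multinomial likelihood: each posterior αⱼ = prior αⱼ + observed count nⱼ.
Posterior concentration: (79.88, 27.43, 15.20), total = 122.51.
E[θ_{Aa}|data] = α_{Aa}/Σα = 27.43/122.51 = 0.2239.

0.2239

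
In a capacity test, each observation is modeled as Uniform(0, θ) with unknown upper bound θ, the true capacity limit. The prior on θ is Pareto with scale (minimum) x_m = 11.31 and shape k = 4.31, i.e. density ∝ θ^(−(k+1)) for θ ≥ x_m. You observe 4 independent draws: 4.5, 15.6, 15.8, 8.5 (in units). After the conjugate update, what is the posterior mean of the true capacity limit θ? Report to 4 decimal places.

A Pareto(scale x_m, shape k) prior on the upper bound θ of Uniform(0, θ) is conjugate: posterior is Pareto(max(x_m, max xᵢ), k + n).
Sample maximum = 15.8; prior scale x_m = 11.31 → posterior scale = max = 15.80.
Posterior shape = 4.31 + 4 = 8.31.
E[θ|data] = k·x_m/(k−1) = 8.31·15.80/7.31 = 17.9614.

17.9614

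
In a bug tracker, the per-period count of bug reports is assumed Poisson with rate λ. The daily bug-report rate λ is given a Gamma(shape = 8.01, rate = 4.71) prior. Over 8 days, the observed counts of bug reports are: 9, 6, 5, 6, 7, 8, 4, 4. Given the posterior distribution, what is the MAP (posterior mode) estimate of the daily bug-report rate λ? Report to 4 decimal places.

With a Gamma(shape α, rate β) prior, the Poisson likelihood is conjugate: the posterior is Gamma(α + ΣXᵢ, β + n).
Sum of counts S = 49 over n = 8 days.
Posterior: Gamma(α+S, β+n) = Gamma(8.01+49, 4.71+8) = Gamma(57.01, 12.71).
Mode of Gamma(α,β) for α≥1 is (α−1)/β = 56.01/12.71 = 4.4068.

4.4068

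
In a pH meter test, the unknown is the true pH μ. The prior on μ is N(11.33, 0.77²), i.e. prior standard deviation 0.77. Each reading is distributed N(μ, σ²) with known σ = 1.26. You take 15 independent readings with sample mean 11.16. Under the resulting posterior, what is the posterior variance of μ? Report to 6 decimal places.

For Normal data with known variance σ², a Normal(μ₀, σ₀²) prior on μ is conjugate. Posterior precision = 1/σ₀² + n/σ²; posterior mean is the precision-weighted average of μ₀ and x̄.
σ₀² = 0.77² = 0.5929, σ² = 1.26² = 1.5876; σ² + n·σ₀² = 1.5876 + 15·0.5929 = 10.4811.
Posterior precision = 1/σ₀² + n/σ² = 1/0.5929 + 15/1.5876 = (σ² + n·σ₀²)/(σ₀²σ²) = 10.4811/(0.5929·1.5876); posterior variance σₙ² = σ₀²σ²/(σ² + n·σ₀²) = 0.5929·1.5876/10.4811 = 0.089808.

0.089808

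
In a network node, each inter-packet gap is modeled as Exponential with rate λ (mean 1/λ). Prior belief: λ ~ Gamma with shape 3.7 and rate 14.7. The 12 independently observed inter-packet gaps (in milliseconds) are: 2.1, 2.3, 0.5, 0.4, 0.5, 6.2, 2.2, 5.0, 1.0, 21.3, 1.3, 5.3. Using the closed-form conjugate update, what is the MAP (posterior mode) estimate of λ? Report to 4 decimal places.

With a Gamma(shape α, rate β) prior on the exponential rate λ, the posterior after n observations with total T = Σxᵢ is Gamma(α+n, β+T).
Sum of observations T = 48.1 milliseconds; n = 12.
Posterior: Gamma(3.7+12, 14.7+48.1) = Gamma(15.7, 62.8).
Mode = (α−1)/β = 0.2341.

0.2341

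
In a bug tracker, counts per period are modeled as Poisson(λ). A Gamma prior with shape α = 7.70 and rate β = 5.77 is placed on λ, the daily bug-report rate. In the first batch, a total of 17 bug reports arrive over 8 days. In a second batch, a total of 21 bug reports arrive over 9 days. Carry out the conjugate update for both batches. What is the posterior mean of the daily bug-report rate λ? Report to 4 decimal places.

With a Gamma(shape α, rate β) prior, the Poisson likelihood is conjugate: the posterior is Gamma(α + ΣXᵢ, β + n).
After batch 1: Gamma(α+S, β+n) = Gamma(7.70+17, 5.77+8) = Gamma(24.70, 13.77).
After batch 2: Gamma(α+S, β+n) = Gamma(24.70+21, 13.77+9) = Gamma(45.70, 22.77).
Posterior mean = α/β = 45.70/22.77 = 2.0070.

2.0070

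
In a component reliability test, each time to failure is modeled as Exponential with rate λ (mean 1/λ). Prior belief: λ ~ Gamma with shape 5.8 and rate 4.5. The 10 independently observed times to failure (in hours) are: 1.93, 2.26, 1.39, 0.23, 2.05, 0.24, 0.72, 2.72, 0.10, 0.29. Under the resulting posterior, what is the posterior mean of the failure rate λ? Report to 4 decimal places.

With a Gamma(shape α, rate β) prior on the exponential rate λ, the posterior after n observations with total T = Σxᵢ is Gamma(α+n, β+T).
Sum of observations T = 11.93 hours; n = 10.
Posterior: Gamma(5.8+10, 4.5+11.93) = Gamma(15.8, 16.43).
Posterior mean of λ = α/β = 15.8/16.43 = 0.9617.

0.9617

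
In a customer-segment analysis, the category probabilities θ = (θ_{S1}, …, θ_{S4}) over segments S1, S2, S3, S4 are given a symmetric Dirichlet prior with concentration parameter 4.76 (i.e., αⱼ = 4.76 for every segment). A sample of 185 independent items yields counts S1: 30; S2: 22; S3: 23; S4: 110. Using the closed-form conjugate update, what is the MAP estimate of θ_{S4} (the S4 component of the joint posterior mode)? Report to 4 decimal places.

0.5687

The Dirichlet prior is conjugate to the Multinomial likelihood: each posterior αⱼ = prior αⱼ + observed count nⱼ.
Posterior concentration: (34.76, 26.76, 27.76, 114.76), total = 204.04.
Joint mode component: (α_{S4}−1)/(Σα−K) = 113.76/200.04 = 0.5687.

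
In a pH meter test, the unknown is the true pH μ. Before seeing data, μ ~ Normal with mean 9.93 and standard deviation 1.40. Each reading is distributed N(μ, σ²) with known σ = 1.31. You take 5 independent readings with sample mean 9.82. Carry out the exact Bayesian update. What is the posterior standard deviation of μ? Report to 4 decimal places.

For Normal data with known variance σ², a Normal(μ₀, σ₀²) prior on μ is conjugate. Posterior precision = 1/σ₀² + n/σ²; posterior mean is the precision-weighted average of μ₀ and x̄.
σ₀² = 1.40² = 1.96, σ² = 1.31² = 1.7161; σ² + n·σ₀² = 1.7161 + 5·1.96 = 11.5161.
Posterior precision = 1/σ₀² + n/σ² = 1/1.96 + 5/1.7161 = (σ² + n·σ₀²)/(σ₀²σ²) = 11.5161/(1.96·1.7161); posterior variance σₙ² = σ₀²σ²/(σ² + n·σ₀²) = 1.96·1.7161/11.5161 = 0.292074.
Posterior SD = √σₙ² = √(1.96·1.7161/11.5161) = 0.5404.

0.5404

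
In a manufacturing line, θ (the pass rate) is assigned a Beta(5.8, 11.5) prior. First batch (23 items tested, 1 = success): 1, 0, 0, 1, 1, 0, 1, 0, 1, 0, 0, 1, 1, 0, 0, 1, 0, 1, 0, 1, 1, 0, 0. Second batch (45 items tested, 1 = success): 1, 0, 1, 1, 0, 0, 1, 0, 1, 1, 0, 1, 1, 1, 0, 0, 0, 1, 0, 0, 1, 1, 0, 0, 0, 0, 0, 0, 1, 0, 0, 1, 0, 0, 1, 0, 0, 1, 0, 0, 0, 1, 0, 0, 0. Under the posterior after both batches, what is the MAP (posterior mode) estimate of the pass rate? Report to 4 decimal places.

0.3938

The Beta prior is conjugate to a Binomial/Bernoulli likelihood; the update adds successes to α and failures to β.
After batch 1: Beta(5.8+11, 11.5+12) = Beta(16.8, 23.5).
After batch 2: Beta(16.8+17, 23.5+28) = Beta(33.8, 51.5).
Mode of Beta(a,b) for a,b>1 is (a−1)/(a+b−2) = 32.8/83.3 = 0.3938.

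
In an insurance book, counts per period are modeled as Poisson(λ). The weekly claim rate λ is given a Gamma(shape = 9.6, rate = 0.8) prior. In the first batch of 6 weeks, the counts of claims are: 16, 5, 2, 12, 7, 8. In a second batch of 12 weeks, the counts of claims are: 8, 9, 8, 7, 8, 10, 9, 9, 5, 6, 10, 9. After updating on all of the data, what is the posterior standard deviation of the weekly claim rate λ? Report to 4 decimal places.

With a Gamma(shape α, rate β) prior, the Poisson likelihood is conjugate: the posterior is Gamma(α + ΣXᵢ, β + n).
Batch 1: sum of counts S = 50 over n = 6 weeks.
After batch 1: Gamma(α+S, β+n) = Gamma(9.6+50, 0.8+6) = Gamma(59.6, 6.8).
Batch 2: sum of counts S = 98 over n = 12 weeks.
After batch 2: Gamma(α+S, β+n) = Gamma(59.6+98, 6.8+12) = Gamma(157.6, 18.8).
SD = √α/β = √157.6/18.8 = 0.6678.

0.6678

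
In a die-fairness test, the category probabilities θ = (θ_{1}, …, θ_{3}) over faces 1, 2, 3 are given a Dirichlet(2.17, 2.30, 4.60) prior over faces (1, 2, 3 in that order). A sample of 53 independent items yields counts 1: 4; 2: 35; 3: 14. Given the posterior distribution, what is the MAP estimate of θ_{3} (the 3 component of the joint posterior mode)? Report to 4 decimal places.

The Dirichlet prior is conjugate to the Multinomial likelihood: each posterior αⱼ = prior αⱼ + observed count nⱼ.
Posterior concentration: (6.17, 37.30, 18.60), total = 62.07.
Joint mode component: (α_{3}−1)/(Σα−K) = 17.60/59.07 = 0.2980.

0.2980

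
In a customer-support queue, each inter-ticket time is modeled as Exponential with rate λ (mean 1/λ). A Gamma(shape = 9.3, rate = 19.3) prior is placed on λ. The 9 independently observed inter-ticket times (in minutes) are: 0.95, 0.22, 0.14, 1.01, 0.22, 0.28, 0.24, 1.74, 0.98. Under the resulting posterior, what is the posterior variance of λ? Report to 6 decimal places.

0.029094

With a Gamma(shape α, rate β) prior on the exponential rate λ, the posterior after n observations with total T = Σxᵢ is Gamma(α+n, β+T).
Sum of observations T = 5.78 minutes; n = 9.
Posterior: Gamma(9.3+9, 19.3+5.78) = Gamma(18.3, 25.08).
Var = α/β² = 0.029094.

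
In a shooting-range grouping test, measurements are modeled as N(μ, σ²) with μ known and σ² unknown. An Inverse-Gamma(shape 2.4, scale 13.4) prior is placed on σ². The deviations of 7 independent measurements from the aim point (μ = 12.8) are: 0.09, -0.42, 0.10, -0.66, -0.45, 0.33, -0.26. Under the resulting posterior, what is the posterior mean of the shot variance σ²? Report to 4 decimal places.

2.8377

With known mean μ and an Inverse-Gamma(α, β) prior on σ², the Normal likelihood is conjugate: posterior is Inv-Gamma(α + n/2, β + Σ(xᵢ−μ)²/2).
Σ(xᵢ−μ)² = (0.09)² + (-0.42)² + (0.10)² + (-0.66)² + (-0.45)² + (0.33)² + (-0.26)² = 1.0091.
Posterior: Inv-Gamma(2.4 + 7/2, 13.4 + 1.0091/2) = Inv-Gamma(5.90, 13.90455).
E[σ²|data] = β/(α−1) = 13.90455/4.90 = 2.8377.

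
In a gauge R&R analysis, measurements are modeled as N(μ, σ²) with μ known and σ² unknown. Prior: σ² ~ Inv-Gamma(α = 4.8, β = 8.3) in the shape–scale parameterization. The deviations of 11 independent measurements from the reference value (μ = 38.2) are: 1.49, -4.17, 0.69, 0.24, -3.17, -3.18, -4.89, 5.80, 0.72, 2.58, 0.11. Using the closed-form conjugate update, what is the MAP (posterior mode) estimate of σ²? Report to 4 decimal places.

With known mean μ and an Inverse-Gamma(α, β) prior on σ², the Normal likelihood is conjugate: posterior is Inv-Gamma(α + n/2, β + Σ(xᵢ−μ)²/2).
Σ(xᵢ−μ)² = (1.49)² + (-4.17)² + (0.69)² + (0.24)² + (-3.17)² + (-3.18)² + (-4.89)² + (5.80)² + (0.72)² + (2.58)² + (0.11)² = 105.0430.
Posterior: Inv-Gamma(4.8 + 11/2, 8.3 + 105.0430/2) = Inv-Gamma(10.30, 60.82150).
Mode = β/(α+1) = 60.82150/11.30 = 5.3824.

5.3824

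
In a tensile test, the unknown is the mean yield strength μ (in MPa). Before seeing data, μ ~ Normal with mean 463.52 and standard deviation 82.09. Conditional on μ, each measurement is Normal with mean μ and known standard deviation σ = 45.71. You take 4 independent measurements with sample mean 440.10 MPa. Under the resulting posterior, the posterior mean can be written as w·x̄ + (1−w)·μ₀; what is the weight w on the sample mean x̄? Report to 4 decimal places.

For Normal data with known variance σ², a Normal(μ₀, σ₀²) prior on μ is conjugate. Posterior precision = 1/σ₀² + n/σ²; posterior mean is the precision-weighted average of μ₀ and x̄.
σ₀² = 82.09² = 6738.7681, σ² = 45.71² = 2089.4041. Prior precision 1/σ₀² = 1/6738.7681; data precision n/σ² = 4/2089.4041.
w = (n/σ²)/(1/σ₀² + n/σ²) = n·σ₀²/(σ² + n·σ₀²) = 4·6738.7681/(2089.4041 + 4·6738.7681) = 26955.0724/29044.4765 = 0.9281.

0.9281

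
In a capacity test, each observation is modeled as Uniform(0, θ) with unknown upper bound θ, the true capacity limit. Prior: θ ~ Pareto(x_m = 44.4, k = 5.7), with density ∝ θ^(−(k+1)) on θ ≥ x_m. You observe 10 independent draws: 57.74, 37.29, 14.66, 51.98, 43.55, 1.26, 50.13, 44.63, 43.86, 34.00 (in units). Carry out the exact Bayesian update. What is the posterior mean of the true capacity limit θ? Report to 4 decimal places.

A Pareto(scale x_m, shape k) prior on the upper bound θ of Uniform(0, θ) is conjugate: posterior is Pareto(max(x_m, max xᵢ), k + n).
Sample maximum = 57.74; prior scale x_m = 44.4 → posterior scale = max = 57.74.
Posterior shape = 5.7 + 10 = 15.7.
E[θ|data] = k·x_m/(k−1) = 15.7·57.74/14.7 = 61.6679.

61.6679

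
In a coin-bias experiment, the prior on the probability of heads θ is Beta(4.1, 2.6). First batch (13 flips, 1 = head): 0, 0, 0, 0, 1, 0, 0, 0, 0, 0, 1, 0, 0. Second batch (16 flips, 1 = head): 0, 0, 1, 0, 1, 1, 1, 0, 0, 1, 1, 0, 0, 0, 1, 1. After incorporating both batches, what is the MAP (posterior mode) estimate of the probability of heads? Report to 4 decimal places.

The Beta prior is conjugate to a Binomial/Bernoulli likelihood; the update adds successes to α and failures to β.
After batch 1: Beta(4.1+2, 2.6+11) = Beta(6.1, 13.6).
After batch 2: Beta(6.1+8, 13.6+8) = Beta(14.1, 21.6).
Mode of Beta(a,b) for a,b>1 is (a−1)/(a+b−2) = 13.1/33.7 = 0.3887.

0.3887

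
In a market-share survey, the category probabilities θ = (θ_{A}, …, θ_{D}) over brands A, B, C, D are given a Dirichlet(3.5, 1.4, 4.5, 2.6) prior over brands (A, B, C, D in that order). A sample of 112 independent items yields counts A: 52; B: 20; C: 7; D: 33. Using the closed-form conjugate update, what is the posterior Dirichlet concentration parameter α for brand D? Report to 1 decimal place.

The Dirichlet prior is conjugate to the Multinomial likelihood: each posterior αⱼ = prior αⱼ + observed count nⱼ.
Posterior concentration: (55.5, 21.4, 11.5, 35.6), total = 124.0.
α_{D} = 2.6 + 33 = 35.6.

35.6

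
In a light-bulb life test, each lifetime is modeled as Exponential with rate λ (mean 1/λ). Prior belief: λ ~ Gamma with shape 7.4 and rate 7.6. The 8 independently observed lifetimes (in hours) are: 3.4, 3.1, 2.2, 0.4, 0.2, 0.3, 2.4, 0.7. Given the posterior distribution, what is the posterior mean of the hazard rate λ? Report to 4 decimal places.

0.7586

With a Gamma(shape α, rate β) prior on the exponential rate λ, the posterior after n observations with total T = Σxᵢ is Gamma(α+n, β+T).
Sum of observations T = 12.7 hours; n = 8.
Posterior: Gamma(7.4+8, 7.6+12.7) = Gamma(15.4, 20.3).
Posterior mean of λ = α/β = 15.4/20.3 = 0.7586.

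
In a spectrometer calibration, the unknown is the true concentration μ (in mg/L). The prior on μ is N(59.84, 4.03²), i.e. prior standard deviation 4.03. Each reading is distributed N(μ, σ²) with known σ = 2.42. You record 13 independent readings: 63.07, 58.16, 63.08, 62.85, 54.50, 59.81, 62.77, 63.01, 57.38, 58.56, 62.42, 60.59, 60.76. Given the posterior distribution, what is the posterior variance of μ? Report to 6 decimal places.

0.438334

For Normal data with known variance σ², a Normal(μ₀, σ₀²) prior on μ is conjugate. Posterior precision = 1/σ₀² + n/σ²; posterior mean is the precision-weighted average of μ₀ and x̄.
σ₀² = 4.03² = 16.2409, σ² = 2.42² = 5.8564; σ² + n·σ₀² = 5.8564 + 13·16.2409 = 216.9881.
Posterior precision = 1/σ₀² + n/σ² = 1/16.2409 + 13/5.8564 = (σ² + n·σ₀²)/(σ₀²σ²) = 216.9881/(16.2409·5.8564); posterior variance σₙ² = σ₀²σ²/(σ² + n·σ₀²) = 16.2409·5.8564/216.9881 = 0.438334.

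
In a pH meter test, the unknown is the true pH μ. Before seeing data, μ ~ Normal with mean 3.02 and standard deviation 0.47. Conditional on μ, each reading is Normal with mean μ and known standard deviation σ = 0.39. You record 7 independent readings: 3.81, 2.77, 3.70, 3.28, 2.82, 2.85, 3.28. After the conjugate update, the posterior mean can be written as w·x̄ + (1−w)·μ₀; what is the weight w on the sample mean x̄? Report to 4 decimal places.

0.9104

For Normal data with known variance σ², a Normal(μ₀, σ₀²) prior on μ is conjugate. Posterior precision = 1/σ₀² + n/σ²; posterior mean is the precision-weighted average of μ₀ and x̄.
σ₀² = 0.47² = 0.2209, σ² = 0.39² = 0.1521. Prior precision 1/σ₀² = 1/0.2209; data precision n/σ² = 7/0.1521.
w = (n/σ²)/(1/σ₀² + n/σ²) = n·σ₀²/(σ² + n·σ₀²) = 7·0.2209/(0.1521 + 7·0.2209) = 1.5463/1.6984 = 0.9104.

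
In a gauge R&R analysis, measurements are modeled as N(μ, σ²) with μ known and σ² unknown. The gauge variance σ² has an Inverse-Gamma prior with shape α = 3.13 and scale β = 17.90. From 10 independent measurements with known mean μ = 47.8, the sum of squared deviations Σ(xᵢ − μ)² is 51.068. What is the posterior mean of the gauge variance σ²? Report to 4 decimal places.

With known mean μ and an Inverse-Gamma(α, β) prior on σ², the Normal likelihood is conjugate: posterior is Inv-Gamma(α + n/2, β + Σ(xᵢ−μ)²/2).
Posterior: Inv-Gamma(3.13 + 10/2, 17.90 + 51.068/2) = Inv-Gamma(8.13, 43.4340).
E[σ²|data] = β/(α−1) = 43.4340/7.13 = 6.0917.

6.0917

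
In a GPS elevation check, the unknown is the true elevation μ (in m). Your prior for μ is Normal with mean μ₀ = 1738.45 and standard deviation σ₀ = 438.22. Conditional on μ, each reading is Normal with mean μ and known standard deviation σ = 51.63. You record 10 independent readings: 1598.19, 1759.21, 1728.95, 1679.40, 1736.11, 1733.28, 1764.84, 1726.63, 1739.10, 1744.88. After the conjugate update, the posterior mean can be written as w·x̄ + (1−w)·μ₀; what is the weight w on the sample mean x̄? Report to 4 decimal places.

For Normal data with known variance σ², a Normal(μ₀, σ₀²) prior on μ is conjugate. Posterior precision = 1/σ₀² + n/σ²; posterior mean is the precision-weighted average of μ₀ and x̄.
σ₀² = 438.22² = 192036.7684, σ² = 51.63² = 2665.6569. Prior precision 1/σ₀² = 1/192036.7684; data precision n/σ² = 10/2665.6569.
w = (n/σ²)/(1/σ₀² + n/σ²) = n·σ₀²/(σ² + n·σ₀²) = 10·192036.7684/(2665.6569 + 10·192036.7684) = 1920367.684/1923033.3409 = 0.9986.

0.9986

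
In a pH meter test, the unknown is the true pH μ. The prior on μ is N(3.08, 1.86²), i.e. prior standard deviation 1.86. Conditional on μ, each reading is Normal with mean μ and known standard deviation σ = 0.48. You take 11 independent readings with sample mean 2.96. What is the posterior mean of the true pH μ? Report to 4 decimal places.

2.9607

For Normal data with known variance σ², a Normal(μ₀, σ₀²) prior on μ is conjugate. Posterior precision = 1/σ₀² + n/σ²; posterior mean is the precision-weighted average of μ₀ and x̄.
n·x̄ = 11·2.96 = 32.56.
σ₀² = 1.86² = 3.4596, σ² = 0.48² = 0.2304; σ² + n·σ₀² = 0.2304 + 11·3.4596 = 38.286.
Posterior mean = (μ₀/σ₀² + n·x̄/σ²)/(1/σ₀² + n/σ²) = (σ²·μ₀ + σ₀²·n·x̄)/(σ² + n·σ₀²) = (0.2304·3.08 + 3.4596·32.56)/38.286 = 113.354208/38.286 = 2.9607.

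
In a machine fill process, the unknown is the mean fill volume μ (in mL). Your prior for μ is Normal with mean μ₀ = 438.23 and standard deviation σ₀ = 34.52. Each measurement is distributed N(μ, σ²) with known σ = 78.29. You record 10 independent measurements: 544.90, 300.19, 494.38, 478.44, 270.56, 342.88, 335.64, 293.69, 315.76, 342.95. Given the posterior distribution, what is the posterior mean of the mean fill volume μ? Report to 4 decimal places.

394.4552

For Normal data with known variance σ², a Normal(μ₀, σ₀²) prior on μ is conjugate. Posterior precision = 1/σ₀² + n/σ²; posterior mean is the precision-weighted average of μ₀ and x̄.
Σxᵢ = 544.90 + 300.19 + 494.38 + 478.44 + 270.56 + 342.88 + 335.64 + 293.69 + 315.76 + 342.95 = 3719.39, so n·x̄ = 3719.39.
σ₀² = 34.52² = 1191.6304, σ² = 78.29² = 6129.3241; σ² + n·σ₀² = 6129.3241 + 10·1191.6304 = 18045.6281.
Posterior mean = (μ₀/σ₀² + n·x̄/σ²)/(1/σ₀² + n/σ²) = (σ²·μ₀ + σ₀²·n·x̄)/(σ² + n·σ₀²) = (6129.3241·438.23 + 1191.6304·3719.39)/18045.6281 = 7118191.893799/18045.6281 = 394.4552.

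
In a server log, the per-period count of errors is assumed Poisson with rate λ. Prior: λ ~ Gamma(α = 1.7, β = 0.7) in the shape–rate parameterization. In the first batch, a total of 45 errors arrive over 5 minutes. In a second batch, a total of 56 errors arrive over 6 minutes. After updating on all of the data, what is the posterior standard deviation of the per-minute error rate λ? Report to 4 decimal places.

With a Gamma(shape α, rate β) prior, the Poisson likelihood is conjugate: the posterior is Gamma(α + ΣXᵢ, β + n).
After batch 1: Gamma(α+S, β+n) = Gamma(1.7+45, 0.7+5) = Gamma(46.7, 5.7).
After batch 2: Gamma(α+S, β+n) = Gamma(46.7+56, 5.7+6) = Gamma(102.7, 11.7).
SD = √α/β = √102.7/11.7 = 0.8662.

0.8662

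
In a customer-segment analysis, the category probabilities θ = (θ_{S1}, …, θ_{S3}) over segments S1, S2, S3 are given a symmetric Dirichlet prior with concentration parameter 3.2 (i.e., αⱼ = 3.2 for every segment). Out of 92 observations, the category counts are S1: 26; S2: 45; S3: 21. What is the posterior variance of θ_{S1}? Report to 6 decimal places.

The Dirichlet prior is conjugate to the Multinomial likelihood: each posterior αⱼ = prior αⱼ + observed count nⱼ.
Posterior concentration: (29.2, 48.2, 24.2), total = 101.6.
Var[θ_j] = α_j(Σα−α_j)/((Σα)²(Σα+1)) = 29.2·72.4/(101.6²·102.6) = 0.001996.

0.001996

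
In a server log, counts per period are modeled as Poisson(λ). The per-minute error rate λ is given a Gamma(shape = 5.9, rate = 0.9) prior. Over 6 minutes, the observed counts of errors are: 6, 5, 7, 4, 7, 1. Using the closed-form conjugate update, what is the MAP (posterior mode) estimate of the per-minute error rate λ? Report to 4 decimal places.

With a Gamma(shape α, rate β) prior, the Poisson likelihood is conjugate: the posterior is Gamma(α + ΣXᵢ, β + n).
Sum of counts S = 30 over n = 6 minutes.
Posterior: Gamma(α+S, β+n) = Gamma(5.9+30, 0.9+6) = Gamma(35.9, 6.9).
Mode of Gamma(α,β) for α≥1 is (α−1)/β = 34.9/6.9 = 5.0580.

5.0580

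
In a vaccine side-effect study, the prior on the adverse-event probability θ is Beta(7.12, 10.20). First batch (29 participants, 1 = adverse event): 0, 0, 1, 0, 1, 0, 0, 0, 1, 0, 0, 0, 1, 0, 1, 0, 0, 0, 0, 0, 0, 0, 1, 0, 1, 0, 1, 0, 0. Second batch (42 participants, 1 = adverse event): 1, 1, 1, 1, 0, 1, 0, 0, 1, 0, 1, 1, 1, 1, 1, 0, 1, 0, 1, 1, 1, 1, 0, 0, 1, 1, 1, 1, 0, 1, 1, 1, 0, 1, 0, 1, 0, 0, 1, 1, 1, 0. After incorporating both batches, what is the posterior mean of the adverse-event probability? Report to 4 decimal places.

The Beta prior is conjugate to a Binomial/Bernoulli likelihood; the update adds successes to α and failures to β.
After batch 1: Beta(7.12+8, 10.20+21) = Beta(15.12, 31.20).
After batch 2: Beta(15.12+28, 31.20+14) = Beta(43.12, 45.20).
Posterior mean = α/(α+β) = 43.12/88.32 = 0.4882.

0.4882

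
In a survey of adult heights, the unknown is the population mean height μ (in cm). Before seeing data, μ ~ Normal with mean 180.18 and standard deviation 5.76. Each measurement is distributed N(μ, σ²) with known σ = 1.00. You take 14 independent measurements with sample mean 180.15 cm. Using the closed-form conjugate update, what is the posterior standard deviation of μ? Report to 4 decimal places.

For Normal data with known variance σ², a Normal(μ₀, σ₀²) prior on μ is conjugate. Posterior precision = 1/σ₀² + n/σ²; posterior mean is the precision-weighted average of μ₀ and x̄.
σ₀² = 5.76² = 33.1776, σ² = 1.00² = 1; σ² + n·σ₀² = 1 + 14·33.1776 = 465.4864.
Posterior precision = 1/σ₀² + n/σ² = 1/33.1776 + 14/1 = (σ² + n·σ₀²)/(σ₀²σ²) = 465.4864/(33.1776·1); posterior variance σₙ² = σ₀²σ²/(σ² + n·σ₀²) = 33.1776·1/465.4864 = 0.071275.
Posterior SD = √σₙ² = √(33.1776·1/465.4864) = 0.2670.

0.2670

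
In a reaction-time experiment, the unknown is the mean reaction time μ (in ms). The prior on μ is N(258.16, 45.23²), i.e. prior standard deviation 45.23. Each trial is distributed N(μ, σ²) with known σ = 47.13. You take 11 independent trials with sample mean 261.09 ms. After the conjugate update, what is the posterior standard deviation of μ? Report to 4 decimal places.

For Normal data with known variance σ², a Normal(μ₀, σ₀²) prior on μ is conjugate. Posterior precision = 1/σ₀² + n/σ²; posterior mean is the precision-weighted average of μ₀ and x̄.
σ₀² = 45.23² = 2045.7529, σ² = 47.13² = 2221.2369; σ² + n·σ₀² = 2221.2369 + 11·2045.7529 = 24724.5188.
Posterior precision = 1/σ₀² + n/σ² = 1/2045.7529 + 11/2221.2369 = (σ² + n·σ₀²)/(σ₀²σ²) = 24724.5188/(2045.7529·2221.2369); posterior variance σₙ² = σ₀²σ²/(σ² + n·σ₀²) = 2045.7529·2221.2369/24724.5188 = 183.789293.
Posterior SD = √σₙ² = √(2045.7529·2221.2369/24724.5188) = 13.5569.

13.5569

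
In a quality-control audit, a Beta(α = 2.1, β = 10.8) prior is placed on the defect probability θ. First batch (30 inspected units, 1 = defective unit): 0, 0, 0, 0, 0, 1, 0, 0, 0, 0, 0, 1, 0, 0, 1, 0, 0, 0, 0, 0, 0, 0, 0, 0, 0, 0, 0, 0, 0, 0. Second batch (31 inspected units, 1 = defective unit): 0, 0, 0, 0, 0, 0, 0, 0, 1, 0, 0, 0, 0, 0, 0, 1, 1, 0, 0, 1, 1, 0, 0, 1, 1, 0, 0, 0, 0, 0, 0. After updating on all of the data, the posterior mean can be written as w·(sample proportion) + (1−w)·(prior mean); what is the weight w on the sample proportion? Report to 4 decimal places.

The Beta prior is conjugate to a Binomial/Bernoulli likelihood; the update adds successes to α and failures to β.
Total number of inspected units: n = 30 + 31 = 61.
Posterior mean = (α₀+k)/(α₀+β₀+n) = [n/(α₀+β₀+n)]·(k/n) + [(α₀+β₀)/(α₀+β₀+n)]·α₀/(α₀+β₀), so only n and the prior enter the weight.
The weight on the data is w = n/(α₀+β₀+n) = 61/(2.1+10.8+61) = 61/73.9 = 0.8254.

0.8254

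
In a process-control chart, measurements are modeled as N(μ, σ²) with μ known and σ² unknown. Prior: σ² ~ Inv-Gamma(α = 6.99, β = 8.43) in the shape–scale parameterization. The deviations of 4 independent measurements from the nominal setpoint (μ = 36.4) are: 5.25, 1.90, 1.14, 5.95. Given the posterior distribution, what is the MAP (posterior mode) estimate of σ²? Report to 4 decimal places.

With known mean μ and an Inverse-Gamma(α, β) prior on σ², the Normal likelihood is conjugate: posterior is Inv-Gamma(α + n/2, β + Σ(xᵢ−μ)²/2).
Σ(xᵢ−μ)² = (5.25)² + (1.90)² + (1.14)² + (5.95)² = 67.8746.
Posterior: Inv-Gamma(6.99 + 4/2, 8.43 + 67.8746/2) = Inv-Gamma(8.99, 42.36730).
Mode = β/(α+1) = 42.36730/9.99 = 4.2410.

4.2410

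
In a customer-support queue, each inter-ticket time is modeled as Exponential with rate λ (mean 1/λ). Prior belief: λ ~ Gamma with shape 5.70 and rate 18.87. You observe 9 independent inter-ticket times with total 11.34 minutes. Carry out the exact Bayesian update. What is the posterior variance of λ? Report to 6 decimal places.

With a Gamma(shape α, rate β) prior on the exponential rate λ, the posterior after n observations with total T = Σxᵢ is Gamma(α+n, β+T).
Posterior: Gamma(5.70+9, 18.87+11.34) = Gamma(14.70, 30.21).
Var = α/β² = 0.016107.

0.016107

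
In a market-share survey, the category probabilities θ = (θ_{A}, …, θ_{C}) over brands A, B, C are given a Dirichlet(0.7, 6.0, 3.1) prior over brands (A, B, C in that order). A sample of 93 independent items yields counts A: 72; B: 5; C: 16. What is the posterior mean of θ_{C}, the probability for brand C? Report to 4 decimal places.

0.1858

The Dirichlet prior is conjugate to the Multinomial likelihood: each posterior αⱼ = prior αⱼ + observed count nⱼ.
Posterior concentration: (72.7, 11.0, 19.1), total = 102.8.
E[θ_{C}|data] = α_{C}/Σα = 19.1/102.8 = 0.1858.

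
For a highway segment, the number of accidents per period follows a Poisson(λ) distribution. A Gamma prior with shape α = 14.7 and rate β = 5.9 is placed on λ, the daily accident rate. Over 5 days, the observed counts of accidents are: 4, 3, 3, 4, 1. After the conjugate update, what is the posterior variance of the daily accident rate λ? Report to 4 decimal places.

0.2500

With a Gamma(shape α, rate β) prior, the Poisson likelihood is conjugate: the posterior is Gamma(α + ΣXᵢ, β + n).
Sum of counts S = 15 over n = 5 days.
Posterior: Gamma(α+S, β+n) = Gamma(14.7+15, 5.9+5) = Gamma(29.7, 10.9).
Var = α/β² = 29.7/10.9² = 0.2500.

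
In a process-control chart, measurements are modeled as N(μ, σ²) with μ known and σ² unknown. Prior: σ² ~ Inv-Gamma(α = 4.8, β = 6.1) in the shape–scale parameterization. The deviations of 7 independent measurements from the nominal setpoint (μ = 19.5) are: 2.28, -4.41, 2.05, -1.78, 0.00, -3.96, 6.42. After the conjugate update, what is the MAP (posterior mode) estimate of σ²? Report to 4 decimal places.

5.4363

With known mean μ and an Inverse-Gamma(α, β) prior on σ², the Normal likelihood is conjugate: posterior is Inv-Gamma(α + n/2, β + Σ(xᵢ−μ)²/2).
Σ(xᵢ−μ)² = (2.28)² + (-4.41)² + (2.05)² + (-1.78)² + (0.00)² + (-3.96)² + (6.42)² = 88.9154.
Posterior: Inv-Gamma(4.8 + 7/2, 6.1 + 88.9154/2) = Inv-Gamma(8.30, 50.55770).
Mode = β/(α+1) = 50.55770/9.30 = 5.4363.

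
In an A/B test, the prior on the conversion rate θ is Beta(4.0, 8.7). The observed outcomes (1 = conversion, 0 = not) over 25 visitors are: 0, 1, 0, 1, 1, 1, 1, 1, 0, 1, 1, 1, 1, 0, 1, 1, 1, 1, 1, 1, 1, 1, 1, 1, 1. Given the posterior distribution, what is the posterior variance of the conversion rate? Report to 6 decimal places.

The Beta prior is conjugate to a Binomial/Bernoulli likelihood; the update adds successes to α and failures to β.
Posterior: Beta(α+k, β+n−k) = Beta(4.0+21, 8.7+4) = Beta(25.0, 12.7).
Var = αβ/((α+β)²(α+β+1)) = 25.0·12.7/(37.7²·38.7) = 0.005772.

0.005772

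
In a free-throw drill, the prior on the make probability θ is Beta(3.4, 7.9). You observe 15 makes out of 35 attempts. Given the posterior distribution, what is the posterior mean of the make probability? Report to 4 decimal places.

The Beta prior is conjugate to a Binomial/Bernoulli likelihood; the update adds successes to α and failures to β.
Posterior: Beta(α+k, β+n−k) = Beta(3.4+15, 7.9+20) = Beta(18.4, 27.9).
Posterior mean = α/(α+β) = 18.4/46.3 = 0.3974.

0.3974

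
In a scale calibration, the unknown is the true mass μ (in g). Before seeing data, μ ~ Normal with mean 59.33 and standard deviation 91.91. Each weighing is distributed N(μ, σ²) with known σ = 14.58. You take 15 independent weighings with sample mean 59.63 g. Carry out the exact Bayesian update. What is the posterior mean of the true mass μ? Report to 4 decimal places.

For Normal data with known variance σ², a Normal(μ₀, σ₀²) prior on μ is conjugate. Posterior precision = 1/σ₀² + n/σ²; posterior mean is the precision-weighted average of μ₀ and x̄.
n·x̄ = 15·59.63 = 894.45.
σ₀² = 91.91² = 8447.4481, σ² = 14.58² = 212.5764; σ² + n·σ₀² = 212.5764 + 15·8447.4481 = 126924.2979.
Posterior mean = (μ₀/σ₀² + n·x̄/σ²)/(1/σ₀² + n/σ²) = (σ²·μ₀ + σ₀²·n·x̄)/(σ² + n·σ₀²) = (212.5764·59.33 + 8447.4481·894.45)/126924.2979 = 7568432.110857/126924.2979 = 59.6295.

59.6295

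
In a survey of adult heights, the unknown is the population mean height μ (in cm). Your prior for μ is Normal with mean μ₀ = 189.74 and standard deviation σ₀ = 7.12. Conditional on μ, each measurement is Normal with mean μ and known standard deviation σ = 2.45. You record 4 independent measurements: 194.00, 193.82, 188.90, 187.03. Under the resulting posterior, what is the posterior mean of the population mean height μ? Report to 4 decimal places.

For Normal data with known variance σ², a Normal(μ₀, σ₀²) prior on μ is conjugate. Posterior precision = 1/σ₀² + n/σ²; posterior mean is the precision-weighted average of μ₀ and x̄.
Σxᵢ = 194.00 + 193.82 + 188.90 + 187.03 = 763.75, so n·x̄ = 763.75.
σ₀² = 7.12² = 50.6944, σ² = 2.45² = 6.0025; σ² + n·σ₀² = 6.0025 + 4·50.6944 = 208.7801.
Posterior mean = (μ₀/σ₀² + n·x̄/σ²)/(1/σ₀² + n/σ²) = (σ²·μ₀ + σ₀²·n·x̄)/(σ² + n·σ₀²) = (6.0025·189.74 + 50.6944·763.75)/208.7801 = 39856.76235/208.7801 = 190.9031.

190.9031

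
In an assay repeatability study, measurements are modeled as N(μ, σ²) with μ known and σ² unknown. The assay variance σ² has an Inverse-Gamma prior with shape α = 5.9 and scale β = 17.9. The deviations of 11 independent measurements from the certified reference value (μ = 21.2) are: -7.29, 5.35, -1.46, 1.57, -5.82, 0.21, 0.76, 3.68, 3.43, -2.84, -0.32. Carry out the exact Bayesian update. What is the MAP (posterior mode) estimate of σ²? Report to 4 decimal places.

With known mean μ and an Inverse-Gamma(α, β) prior on σ², the Normal likelihood is conjugate: posterior is Inv-Gamma(α + n/2, β + Σ(xᵢ−μ)²/2).
Σ(xᵢ−μ)² = (-7.29)² + (5.35)² + (-1.46)² + (1.57)² + (-5.82)² + (0.21)² + (0.76)² + (3.68)² + (3.43)² + (-2.84)² + (-0.32)² = 154.3325.
Posterior: Inv-Gamma(5.9 + 11/2, 17.9 + 154.3325/2) = Inv-Gamma(11.40, 95.06625).
Mode = β/(α+1) = 95.06625/12.40 = 7.6666.

7.6666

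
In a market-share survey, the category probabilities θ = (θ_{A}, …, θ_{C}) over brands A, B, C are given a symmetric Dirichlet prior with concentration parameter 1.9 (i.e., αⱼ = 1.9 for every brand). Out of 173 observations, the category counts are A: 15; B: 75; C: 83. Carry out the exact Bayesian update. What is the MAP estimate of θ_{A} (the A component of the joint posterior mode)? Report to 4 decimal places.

The Dirichlet prior is conjugate to the Multinomial likelihood: each posterior αⱼ = prior αⱼ + observed count nⱼ.
Posterior concentration: (16.9, 76.9, 84.9), total = 178.7.
Joint mode component: (α_{A}−1)/(Σα−K) = 15.9/175.7 = 0.0905.

0.0905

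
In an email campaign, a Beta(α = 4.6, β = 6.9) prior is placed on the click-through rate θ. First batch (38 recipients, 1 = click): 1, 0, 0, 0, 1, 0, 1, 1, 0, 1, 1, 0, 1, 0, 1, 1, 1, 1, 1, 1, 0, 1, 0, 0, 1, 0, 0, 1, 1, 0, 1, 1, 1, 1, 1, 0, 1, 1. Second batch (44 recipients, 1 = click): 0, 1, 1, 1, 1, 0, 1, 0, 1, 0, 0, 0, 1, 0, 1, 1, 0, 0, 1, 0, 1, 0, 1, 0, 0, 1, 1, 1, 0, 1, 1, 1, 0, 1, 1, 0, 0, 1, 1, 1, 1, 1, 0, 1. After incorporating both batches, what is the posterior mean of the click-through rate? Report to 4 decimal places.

The Beta prior is conjugate to a Binomial/Bernoulli likelihood; the update adds successes to α and failures to β.
After batch 1: Beta(4.6+24, 6.9+14) = Beta(28.6, 20.9).
After batch 2: Beta(28.6+26, 20.9+18) = Beta(54.6, 38.9).
Posterior mean = α/(α+β) = 54.6/93.5 = 0.5840.

0.5840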